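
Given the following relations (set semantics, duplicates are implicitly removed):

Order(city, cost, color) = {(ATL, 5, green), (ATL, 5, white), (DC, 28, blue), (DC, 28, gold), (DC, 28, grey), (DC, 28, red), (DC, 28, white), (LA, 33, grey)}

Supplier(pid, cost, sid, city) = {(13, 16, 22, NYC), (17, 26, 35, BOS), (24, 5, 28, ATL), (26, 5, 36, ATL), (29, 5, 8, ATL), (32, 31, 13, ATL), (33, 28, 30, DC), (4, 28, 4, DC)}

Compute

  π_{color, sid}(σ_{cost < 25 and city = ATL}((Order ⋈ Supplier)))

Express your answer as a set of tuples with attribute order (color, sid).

{(green, 28), (green, 36), (green, 8), (white, 28), (white, 36), (white, 8)}

Joining Order and Supplier on city, cost yields {(ATL, 5, green, 24, 28), (ATL, 5, green, 26, 36), (ATL, 5, green, 29, 8), (ATL, 5, white, 24, 28), (ATL, 5, white, 26, 36), (ATL, 5, white, 29, 8), (DC, 28, blue, 33, 30), (DC, 28, blue, 4, 4), (DC, 28, gold, 33, 30), (DC, 28, gold, 4, 4), (DC, 28, grey, 33, 30), (DC, 28, grey, 4, 4), (DC, 28, red, 33, 30), (DC, 28, red, 4, 4), (DC, 28, white, 33, 30), (DC, 28, white, 4, 4)}.
σ[cost < 25 and city = ATL]: keep tuples satisfying cost < 25 and city = ATL → {(ATL, 5, green, 24, 28), (ATL, 5, green, 26, 36), (ATL, 5, green, 29, 8), (ATL, 5, white, 24, 28), (ATL, 5, white, 26, 36), (ATL, 5, white, 29, 8)}
Keep only column(s) color, sid: {(green, 28), (green, 36), (green, 8), (white, 28), (white, 36), (white, 8)}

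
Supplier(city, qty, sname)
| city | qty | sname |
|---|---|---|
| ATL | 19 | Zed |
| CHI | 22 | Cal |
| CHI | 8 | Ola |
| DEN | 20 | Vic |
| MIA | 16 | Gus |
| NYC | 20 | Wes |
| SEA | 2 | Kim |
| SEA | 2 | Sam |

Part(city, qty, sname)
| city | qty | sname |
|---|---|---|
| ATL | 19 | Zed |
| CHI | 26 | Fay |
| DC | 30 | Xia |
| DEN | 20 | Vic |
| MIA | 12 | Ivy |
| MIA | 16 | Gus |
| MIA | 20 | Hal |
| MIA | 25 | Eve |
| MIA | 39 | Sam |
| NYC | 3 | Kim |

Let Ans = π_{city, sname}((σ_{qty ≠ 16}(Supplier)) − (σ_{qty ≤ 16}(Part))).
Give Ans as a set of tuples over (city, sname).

{(ATL, Zed), (CHI, Cal), (CHI, Ola), (DEN, Vic), (NYC, Wes), (SEA, Kim), (SEA, Sam)}

σ[qty ≠ 16]: keep tuples satisfying qty ≠ 16 → {(ATL, 19, Zed), (CHI, 22, Cal), (CHI, 8, Ola), (DEN, 20, Vic), (NYC, 20, Wes), (SEA, 2, Kim), (SEA, 2, Sam)}
σ[qty ≤ 16]: keep tuples satisfying qty ≤ 16 → {(MIA, 12, Ivy), (MIA, 16, Gus), (NYC, 3, Kim)}
Taking the difference: {(ATL, 19, Zed), (CHI, 22, Cal), (CHI, 8, Ola), (DEN, 20, Vic), (NYC, 20, Wes), (SEA, 2, Kim), (SEA, 2, Sam)}
π[city, sname]: project onto (city, sname) → {(ATL, Zed), (CHI, Cal), (CHI, Ola), (DEN, Vic), (NYC, Wes), (SEA, Kim), (SEA, Sam)}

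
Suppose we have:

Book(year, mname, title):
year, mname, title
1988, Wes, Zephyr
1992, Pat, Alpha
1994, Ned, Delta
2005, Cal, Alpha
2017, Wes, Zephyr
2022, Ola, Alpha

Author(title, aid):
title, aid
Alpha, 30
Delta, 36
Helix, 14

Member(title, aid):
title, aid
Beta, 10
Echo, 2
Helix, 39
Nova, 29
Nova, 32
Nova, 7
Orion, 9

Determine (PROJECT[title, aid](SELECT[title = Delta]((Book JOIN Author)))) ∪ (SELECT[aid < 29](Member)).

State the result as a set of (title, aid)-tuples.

Book ⋈ Author (natural join on title): {(1992, Pat, Alpha, 30), (1994, Ned, Delta, 36), (2005, Cal, Alpha, 30), (2022, Ola, Alpha, 30)}
Apply σ_{title = Delta}; surviving tuples: {(1994, Ned, Delta, 36)}
π_{title, aid} gives {(Delta, 36)}.
Apply σ_{aid < 29}; surviving tuples: {(Beta, 10), (Echo, 2), (Nova, 7), (Orion, 9)}
Set union of the two operands is {(Beta, 10), (Delta, 36), (Echo, 2), (Nova, 7), (Orion, 9)}.

{(Beta, 10), (Delta, 36), (Echo, 2), (Nova, 7), (Orion, 9)}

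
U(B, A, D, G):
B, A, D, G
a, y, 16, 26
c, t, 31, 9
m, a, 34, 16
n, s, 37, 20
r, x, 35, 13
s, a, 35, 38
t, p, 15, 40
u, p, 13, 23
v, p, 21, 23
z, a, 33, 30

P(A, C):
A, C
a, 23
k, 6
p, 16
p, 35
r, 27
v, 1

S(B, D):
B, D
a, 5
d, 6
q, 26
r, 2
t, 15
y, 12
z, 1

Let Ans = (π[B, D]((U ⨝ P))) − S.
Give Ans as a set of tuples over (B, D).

U ⋈ P (natural join on A): {(m, a, 34, 16, 23), (s, a, 35, 38, 23), (t, p, 15, 40, 16), (t, p, 15, 40, 35), (u, p, 13, 23, 16), (u, p, 13, 23, 35), (v, p, 21, 23, 16), (v, p, 21, 23, 35), (z, a, 33, 30, 23)}
π_{B, D} gives {(m, 34), (s, 35), (t, 15), (u, 13), (v, 21), (z, 33)} (3 duplicate(s) eliminated).
Difference: {(m, 34), (s, 35), (t, 15), (u, 13), (v, 21), (z, 33)} with {(a, 5), (d, 6), (q, 26), (r, 2), (t, 15), (y, 12), (z, 1)} → {(m, 34), (s, 35), (u, 13), (v, 21), (z, 33)}

{(m, 34), (s, 35), (u, 13), (v, 21), (z, 33)}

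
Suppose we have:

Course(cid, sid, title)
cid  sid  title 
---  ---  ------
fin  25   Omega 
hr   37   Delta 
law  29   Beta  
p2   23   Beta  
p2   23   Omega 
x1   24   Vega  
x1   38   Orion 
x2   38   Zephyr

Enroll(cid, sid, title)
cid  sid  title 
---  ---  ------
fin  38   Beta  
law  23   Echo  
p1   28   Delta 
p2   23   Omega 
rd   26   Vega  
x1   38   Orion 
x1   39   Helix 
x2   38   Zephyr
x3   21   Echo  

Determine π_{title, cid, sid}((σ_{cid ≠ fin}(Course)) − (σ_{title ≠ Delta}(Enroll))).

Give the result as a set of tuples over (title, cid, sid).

Filtering on cid ≠ fin leaves {(hr, 37, Delta), (law, 29, Beta), (p2, 23, Beta), (p2, 23, Omega), (x1, 24, Vega), (x1, 38, Orion), (x2, 38, Zephyr)}.
Filtering on title ≠ Delta leaves {(fin, 38, Beta), (law, 23, Echo), (p2, 23, Omega), (rd, 26, Vega), (x1, 38, Orion), (x1, 39, Helix), (x2, 38, Zephyr), (x3, 21, Echo)}.
Set difference of the two operands is {(hr, 37, Delta), (law, 29, Beta), (p2, 23, Beta), (x1, 24, Vega)}.
π[title, cid, sid]: project onto (title, cid, sid) → {(Beta, law, 29), (Beta, p2, 23), (Delta, hr, 37), (Vega, x1, 24)}

{(Beta, law, 29), (Beta, p2, 23), (Delta, hr, 37), (Vega, x1, 24)}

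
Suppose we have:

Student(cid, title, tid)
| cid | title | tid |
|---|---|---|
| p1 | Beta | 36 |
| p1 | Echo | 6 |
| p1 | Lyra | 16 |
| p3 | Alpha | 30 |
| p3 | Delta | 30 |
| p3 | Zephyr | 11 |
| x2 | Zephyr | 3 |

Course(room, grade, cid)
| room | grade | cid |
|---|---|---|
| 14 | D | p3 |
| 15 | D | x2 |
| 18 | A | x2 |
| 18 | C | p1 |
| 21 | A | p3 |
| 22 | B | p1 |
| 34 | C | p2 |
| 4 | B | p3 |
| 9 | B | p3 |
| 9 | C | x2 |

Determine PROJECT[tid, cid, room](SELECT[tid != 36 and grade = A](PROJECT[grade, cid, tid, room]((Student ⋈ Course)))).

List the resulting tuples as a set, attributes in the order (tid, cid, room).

{(11, p3, 21), (3, x2, 18), (30, p3, 21)}

Joining Student and Course on cid yields {(p1, Beta, 36, 18, C), (p1, Beta, 36, 22, B), (p1, Echo, 6, 18, C), (p1, Echo, 6, 22, B), (p1, Lyra, 16, 18, C), (p1, Lyra, 16, 22, B), (p3, Alpha, 30, 14, D), (p3, Alpha, 30, 21, A), (p3, Alpha, 30, 4, B), (p3, Alpha, 30, 9, B), (p3, Delta, 30, 14, D), (p3, Delta, 30, 21, A), (p3, Delta, 30, 4, B), (p3, Delta, 30, 9, B), (p3, Zephyr, 11, 14, D), (p3, Zephyr, 11, 21, A), (p3, Zephyr, 11, 4, B), (p3, Zephyr, 11, 9, B), (x2, Zephyr, 3, 15, D), (x2, Zephyr, 3, 18, A), (x2, Zephyr, 3, 9, C)}.
Projecting to grade, cid, tid, room (4 duplicate(s) eliminated): {(A, p3, 11, 21), (A, p3, 30, 21), (A, x2, 3, 18), (B, p1, 16, 22), (B, p1, 36, 22), (B, p1, 6, 22), (B, p3, 11, 4), (B, p3, 11, 9), (B, p3, 30, 4), (B, p3, 30, 9), (C, p1, 16, 18), (C, p1, 36, 18), (C, p1, 6, 18), (C, x2, 3, 9), (D, p3, 11, 14), (D, p3, 30, 14), (D, x2, 3, 15)}
Apply σ_{tid != 36 and grade = A}; surviving tuples: {(A, p3, 11, 21), (A, p3, 30, 21), (A, x2, 3, 18)}
Projecting to tid, cid, room: {(11, p3, 21), (3, x2, 18), (30, p3, 21)}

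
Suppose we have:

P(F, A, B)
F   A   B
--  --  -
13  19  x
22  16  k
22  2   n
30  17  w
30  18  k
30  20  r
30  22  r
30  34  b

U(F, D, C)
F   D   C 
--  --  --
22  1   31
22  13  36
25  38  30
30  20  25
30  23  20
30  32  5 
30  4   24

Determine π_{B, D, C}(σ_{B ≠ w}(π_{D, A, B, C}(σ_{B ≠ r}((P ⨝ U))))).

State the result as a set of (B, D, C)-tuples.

{(b, 20, 25), (b, 23, 20), (b, 32, 5), (b, 4, 24), (k, 1, 31), (k, 13, 36), (k, 20, 25), (k, 23, 20), (k, 32, 5), (k, 4, 24), (n, 1, 31), (n, 13, 36)}

Joining P and U on F yields {(22, 16, k, 1, 31), (22, 16, k, 13, 36), (22, 2, n, 1, 31), (22, 2, n, 13, 36), (30, 17, w, 20, 25), (30, 17, w, 23, 20), (30, 17, w, 32, 5), (30, 17, w, 4, 24), (30, 18, k, 20, 25), (30, 18, k, 23, 20), (30, 18, k, 32, 5), (30, 18, k, 4, 24), (30, 20, r, 20, 25), (30, 20, r, 23, 20), (30, 20, r, 32, 5), (30, 20, r, 4, 24), (30, 22, r, 20, 25), (30, 22, r, 23, 20), (30, 22, r, 32, 5), (30, 22, r, 4, 24), (30, 34, b, 20, 25), (30, 34, b, 23, 20), (30, 34, b, 32, 5), (30, 34, b, 4, 24)}.
Selection B ≠ r: {(22, 16, k, 1, 31), (22, 16, k, 13, 36), (22, 2, n, 1, 31), (22, 2, n, 13, 36), (30, 17, w, 20, 25), (30, 17, w, 23, 20), (30, 17, w, 32, 5), (30, 17, w, 4, 24), (30, 18, k, 20, 25), (30, 18, k, 23, 20), (30, 18, k, 32, 5), (30, 18, k, 4, 24), (30, 34, b, 20, 25), (30, 34, b, 23, 20), (30, 34, b, 32, 5), (30, 34, b, 4, 24)}
π_{D, A, B, C} gives {(1, 16, k, 31), (1, 2, n, 31), (13, 16, k, 36), (13, 2, n, 36), (20, 17, w, 25), (20, 18, k, 25), (20, 34, b, 25), (23, 17, w, 20), (23, 18, k, 20), (23, 34, b, 20), (32, 17, w, 5), (32, 18, k, 5), (32, 34, b, 5), (4, 17, w, 24), (4, 18, k, 24), (4, 34, b, 24)}.
Selection B ≠ w: {(1, 16, k, 31), (1, 2, n, 31), (13, 16, k, 36), (13, 2, n, 36), (20, 18, k, 25), (20, 34, b, 25), (23, 18, k, 20), (23, 34, b, 20), (32, 18, k, 5), (32, 34, b, 5), (4, 18, k, 24), (4, 34, b, 24)}
π_{B, D, C} gives {(b, 20, 25), (b, 23, 20), (b, 32, 5), (b, 4, 24), (k, 1, 31), (k, 13, 36), (k, 20, 25), (k, 23, 20), (k, 32, 5), (k, 4, 24), (n, 1, 31), (n, 13, 36)}.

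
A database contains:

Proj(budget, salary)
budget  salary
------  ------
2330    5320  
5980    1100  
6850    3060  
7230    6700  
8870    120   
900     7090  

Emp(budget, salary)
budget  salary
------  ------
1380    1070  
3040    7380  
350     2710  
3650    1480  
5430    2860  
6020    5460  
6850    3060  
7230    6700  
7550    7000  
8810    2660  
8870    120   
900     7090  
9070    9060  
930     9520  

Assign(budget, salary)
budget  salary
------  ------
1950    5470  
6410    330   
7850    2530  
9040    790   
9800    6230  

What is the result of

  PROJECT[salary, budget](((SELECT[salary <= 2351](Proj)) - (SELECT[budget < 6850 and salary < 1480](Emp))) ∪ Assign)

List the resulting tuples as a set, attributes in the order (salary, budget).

σ[salary <= 2351]: keep tuples satisfying salary <= 2351 → {(5980, 1100), (8870, 120)}
σ[budget < 6850 and salary < 1480]: keep tuples satisfying budget < 6850 and salary < 1480 → {(1380, 1070)}
Set difference of the two operands is {(5980, 1100), (8870, 120)}.
Set union of the two operands is {(1950, 5470), (5980, 1100), (6410, 330), (7850, 2530), (8870, 120), (9040, 790), (9800, 6230)}.
Keep only column(s) salary, budget: {(1100, 5980), (120, 8870), (2530, 7850), (330, 6410), (5470, 1950), (6230, 9800), (790, 9040)}

{(1100, 5980), (120, 8870), (2530, 7850), (330, 6410), (5470, 1950), (6230, 9800), (790, 9040)}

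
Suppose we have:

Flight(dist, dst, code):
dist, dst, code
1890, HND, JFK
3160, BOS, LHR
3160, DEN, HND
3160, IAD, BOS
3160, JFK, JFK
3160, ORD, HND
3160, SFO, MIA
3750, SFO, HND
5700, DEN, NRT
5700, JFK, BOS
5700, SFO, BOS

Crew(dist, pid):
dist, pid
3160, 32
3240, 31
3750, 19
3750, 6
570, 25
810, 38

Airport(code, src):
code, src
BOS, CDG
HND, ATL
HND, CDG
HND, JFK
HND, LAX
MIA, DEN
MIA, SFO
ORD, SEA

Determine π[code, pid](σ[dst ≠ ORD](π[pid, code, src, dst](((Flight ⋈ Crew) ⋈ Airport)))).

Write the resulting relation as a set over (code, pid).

Joining Flight and Crew on dist yields {(3160, BOS, LHR, 32), (3160, DEN, HND, 32), (3160, IAD, BOS, 32), (3160, JFK, JFK, 32), (3160, ORD, HND, 32), (3160, SFO, MIA, 32), (3750, SFO, HND, 19), (3750, SFO, HND, 6)}.
Joining (Flight ⋈ Crew) and Airport on code yields {(3160, DEN, HND, 32, ATL), (3160, DEN, HND, 32, CDG), (3160, DEN, HND, 32, JFK), (3160, DEN, HND, 32, LAX), (3160, IAD, BOS, 32, CDG), (3160, ORD, HND, 32, ATL), (3160, ORD, HND, 32, CDG), (3160, ORD, HND, 32, JFK), (3160, ORD, HND, 32, LAX), (3160, SFO, MIA, 32, DEN), (3160, SFO, MIA, 32, SFO), (3750, SFO, HND, 19, ATL), (3750, SFO, HND, 19, CDG), (3750, SFO, HND, 19, JFK), (3750, SFO, HND, 19, LAX), (3750, SFO, HND, 6, ATL), (3750, SFO, HND, 6, CDG), (3750, SFO, HND, 6, JFK), (3750, SFO, HND, 6, LAX)}.
Projecting to pid, code, src, dst: {(19, HND, ATL, SFO), (19, HND, CDG, SFO), (19, HND, JFK, SFO), (19, HND, LAX, SFO), (32, BOS, CDG, IAD), (32, HND, ATL, DEN), (32, HND, ATL, ORD), (32, HND, CDG, DEN), (32, HND, CDG, ORD), (32, HND, JFK, DEN), (32, HND, JFK, ORD), (32, HND, LAX, DEN), (32, HND, LAX, ORD), (32, MIA, DEN, SFO), (32, MIA, SFO, SFO), (6, HND, ATL, SFO), (6, HND, CDG, SFO), (6, HND, JFK, SFO), (6, HND, LAX, SFO)}
Selection dst ≠ ORD: {(19, HND, ATL, SFO), (19, HND, CDG, SFO), (19, HND, JFK, SFO), (19, HND, LAX, SFO), (32, BOS, CDG, IAD), (32, HND, ATL, DEN), (32, HND, CDG, DEN), (32, HND, JFK, DEN), (32, HND, LAX, DEN), (32, MIA, DEN, SFO), (32, MIA, SFO, SFO), (6, HND, ATL, SFO), (6, HND, CDG, SFO), (6, HND, JFK, SFO), (6, HND, LAX, SFO)}
Projecting to code, pid (10 duplicate(s) eliminated): {(BOS, 32), (HND, 19), (HND, 32), (HND, 6), (MIA, 32)}

{(BOS, 32), (HND, 19), (HND, 32), (HND, 6), (MIA, 32)}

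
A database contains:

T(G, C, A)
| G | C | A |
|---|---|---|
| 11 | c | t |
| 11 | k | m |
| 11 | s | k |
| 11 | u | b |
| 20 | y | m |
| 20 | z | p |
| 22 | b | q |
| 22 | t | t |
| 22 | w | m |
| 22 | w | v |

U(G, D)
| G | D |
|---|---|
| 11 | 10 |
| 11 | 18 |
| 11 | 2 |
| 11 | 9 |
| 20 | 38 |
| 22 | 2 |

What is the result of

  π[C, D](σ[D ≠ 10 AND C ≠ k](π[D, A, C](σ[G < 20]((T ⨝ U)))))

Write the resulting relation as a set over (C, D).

Joining T and U on G yields {(11, c, t, 10), (11, c, t, 18), (11, c, t, 2), (11, c, t, 9), (11, k, m, 10), (11, k, m, 18), (11, k, m, 2), (11, k, m, 9), (11, s, k, 10), (11, s, k, 18), (11, s, k, 2), (11, s, k, 9), (11, u, b, 10), (11, u, b, 18), (11, u, b, 2), (11, u, b, 9), (20, y, m, 38), (20, z, p, 38), (22, b, q, 2), (22, t, t, 2), (22, w, m, 2), (22, w, v, 2)}.
Apply σ_{G < 20}; surviving tuples: {(11, c, t, 10), (11, c, t, 18), (11, c, t, 2), (11, c, t, 9), (11, k, m, 10), (11, k, m, 18), (11, k, m, 2), (11, k, m, 9), (11, s, k, 10), (11, s, k, 18), (11, s, k, 2), (11, s, k, 9), (11, u, b, 10), (11, u, b, 18), (11, u, b, 2), (11, u, b, 9)}
Projecting to D, A, C: {(10, b, u), (10, k, s), (10, m, k), (10, t, c), (18, b, u), (18, k, s), (18, m, k), (18, t, c), (2, b, u), (2, k, s), (2, m, k), (2, t, c), (9, b, u), (9, k, s), (9, m, k), (9, t, c)}
Apply σ_{D ≠ 10 AND C ≠ k}; surviving tuples: {(18, b, u), (18, k, s), (18, t, c), (2, b, u), (2, k, s), (2, t, c), (9, b, u), (9, k, s), (9, t, c)}
Projecting to C, D: {(c, 18), (c, 2), (c, 9), (s, 18), (s, 2), (s, 9), (u, 18), (u, 2), (u, 9)}

{(c, 18), (c, 2), (c, 9), (s, 18), (s, 2), (s, 9), (u, 18), (u, 2), (u, 9)}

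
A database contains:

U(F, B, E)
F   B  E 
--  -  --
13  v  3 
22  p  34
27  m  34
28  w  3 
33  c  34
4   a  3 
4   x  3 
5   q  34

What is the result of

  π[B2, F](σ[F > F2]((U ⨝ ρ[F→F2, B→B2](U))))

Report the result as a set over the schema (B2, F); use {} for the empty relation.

{(a, 13), (a, 28), (m, 33), (p, 27), (p, 33), (q, 22), (q, 27), (q, 33), (v, 28), (x, 13), (x, 28)}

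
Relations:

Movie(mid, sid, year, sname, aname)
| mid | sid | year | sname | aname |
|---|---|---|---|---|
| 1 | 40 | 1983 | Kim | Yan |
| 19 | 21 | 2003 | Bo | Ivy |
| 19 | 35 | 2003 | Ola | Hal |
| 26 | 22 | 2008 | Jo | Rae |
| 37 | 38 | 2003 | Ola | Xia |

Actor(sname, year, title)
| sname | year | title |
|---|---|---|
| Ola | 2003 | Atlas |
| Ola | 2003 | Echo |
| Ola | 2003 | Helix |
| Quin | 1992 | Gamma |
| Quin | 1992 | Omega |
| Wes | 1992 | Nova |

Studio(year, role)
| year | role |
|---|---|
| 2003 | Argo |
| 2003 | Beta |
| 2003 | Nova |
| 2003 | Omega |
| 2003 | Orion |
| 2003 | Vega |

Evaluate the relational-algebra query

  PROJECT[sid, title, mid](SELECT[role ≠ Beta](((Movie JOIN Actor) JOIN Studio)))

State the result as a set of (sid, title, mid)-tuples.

{(35, Atlas, 19), (35, Echo, 19), (35, Helix, 19), (38, Atlas, 37), (38, Echo, 37), (38, Helix, 37)}

Joining Movie and Actor on year, sname yields {(19, 35, 2003, Ola, Hal, Atlas), (19, 35, 2003, Ola, Hal, Echo), (19, 35, 2003, Ola, Hal, Helix), (37, 38, 2003, Ola, Xia, Atlas), (37, 38, 2003, Ola, Xia, Echo), (37, 38, 2003, Ola, Xia, Helix)}.
Joining (Movie JOIN Actor) and Studio on year yields {(19, 35, 2003, Ola, Hal, Atlas, Argo), (19, 35, 2003, Ola, Hal, Atlas, Beta), (19, 35, 2003, Ola, Hal, Atlas, Nova), (19, 35, 2003, Ola, Hal, Atlas, Omega), (19, 35, 2003, Ola, Hal, Atlas, Orion), (19, 35, 2003, Ola, Hal, Atlas, Vega), (19, 35, 2003, Ola, Hal, Echo, Argo), (19, 35, 2003, Ola, Hal, Echo, Beta), (19, 35, 2003, Ola, Hal, Echo, Nova), (19, 35, 2003, Ola, Hal, Echo, Omega), (19, 35, 2003, Ola, Hal, Echo, Orion), (19, 35, 2003, Ola, Hal, Echo, Vega), (19, 35, 2003, Ola, Hal, Helix, Argo), (19, 35, 2003, Ola, Hal, Helix, Beta), (19, 35, 2003, Ola, Hal, Helix, Nova), (19, 35, 2003, Ola, Hal, Helix, Omega), (19, 35, 2003, Ola, Hal, Helix, Orion), (19, 35, 2003, Ola, Hal, Helix, Vega), (37, 38, 2003, Ola, Xia, Atlas, Argo), (37, 38, 2003, Ola, Xia, Atlas, Beta), (37, 38, 2003, Ola, Xia, Atlas, Nova), (37, 38, 2003, Ola, Xia, Atlas, Omega), (37, 38, 2003, Ola, Xia, Atlas, Orion), (37, 38, 2003, Ola, Xia, Atlas, Vega), (37, 38, 2003, Ola, Xia, Echo, Argo), (37, 38, 2003, Ola, Xia, Echo, Beta), (37, 38, 2003, Ola, Xia, Echo, Nova), (37, 38, 2003, Ola, Xia, Echo, Omega), (37, 38, 2003, Ola, Xia, Echo, Orion), (37, 38, 2003, Ola, Xia, Echo, Vega), (37, 38, 2003, Ola, Xia, Helix, Argo), (37, 38, 2003, Ola, Xia, Helix, Beta), (37, 38, 2003, Ola, Xia, Helix, Nova), (37, 38, 2003, Ola, Xia, Helix, Omega), (37, 38, 2003, Ola, Xia, Helix, Orion), (37, 38, 2003, Ola, Xia, Helix, Vega)}.
Apply σ_{role ≠ Beta}; surviving tuples: {(19, 35, 2003, Ola, Hal, Atlas, Argo), (19, 35, 2003, Ola, Hal, Atlas, Nova), (19, 35, 2003, Ola, Hal, Atlas, Omega), (19, 35, 2003, Ola, Hal, Atlas, Orion), (19, 35, 2003, Ola, Hal, Atlas, Vega), (19, 35, 2003, Ola, Hal, Echo, Argo), (19, 35, 2003, Ola, Hal, Echo, Nova), (19, 35, 2003, Ola, Hal, Echo, Omega), (19, 35, 2003, Ola, Hal, Echo, Orion), (19, 35, 2003, Ola, Hal, Echo, Vega), (19, 35, 2003, Ola, Hal, Helix, Argo), (19, 35, 2003, Ola, Hal, Helix, Nova), (19, 35, 2003, Ola, Hal, Helix, Omega), (19, 35, 2003, Ola, Hal, Helix, Orion), (19, 35, 2003, Ola, Hal, Helix, Vega), (37, 38, 2003, Ola, Xia, Atlas, Argo), (37, 38, 2003, Ola, Xia, Atlas, Nova), (37, 38, 2003, Ola, Xia, Atlas, Omega), (37, 38, 2003, Ola, Xia, Atlas, Orion), (37, 38, 2003, Ola, Xia, Atlas, Vega), (37, 38, 2003, Ola, Xia, Echo, Argo), (37, 38, 2003, Ola, Xia, Echo, Nova), (37, 38, 2003, Ola, Xia, Echo, Omega), (37, 38, 2003, Ola, Xia, Echo, Orion), (37, 38, 2003, Ola, Xia, Echo, Vega), (37, 38, 2003, Ola, Xia, Helix, Argo), (37, 38, 2003, Ola, Xia, Helix, Nova), (37, 38, 2003, Ola, Xia, Helix, Omega), (37, 38, 2003, Ola, Xia, Helix, Orion), (37, 38, 2003, Ola, Xia, Helix, Vega)}
π_{sid, title, mid} gives {(35, Atlas, 19), (35, Echo, 19), (35, Helix, 19), (38, Atlas, 37), (38, Echo, 37), (38, Helix, 37)} (24 duplicate(s) eliminated).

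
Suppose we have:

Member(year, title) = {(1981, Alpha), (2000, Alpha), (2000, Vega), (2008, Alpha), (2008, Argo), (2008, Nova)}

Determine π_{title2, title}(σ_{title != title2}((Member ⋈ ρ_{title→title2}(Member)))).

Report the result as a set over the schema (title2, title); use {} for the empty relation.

{(Alpha, Argo), (Alpha, Nova), (Alpha, Vega), (Argo, Alpha), (Argo, Nova), (Nova, Alpha), (Nova, Argo), (Vega, Alpha)}

ρ[title→title2]: schema becomes (year, title2); tuples unchanged.
Natural join on year: {(1981, Alpha, Alpha), (2000, Alpha, Alpha), (2000, Alpha, Vega), (2000, Vega, Alpha), (2000, Vega, Vega), (2008, Alpha, Alpha), (2008, Alpha, Argo), (2008, Alpha, Nova), (2008, Argo, Alpha), (2008, Argo, Argo), (2008, Argo, Nova), (2008, Nova, Alpha), (2008, Nova, Argo), (2008, Nova, Nova)}
Selection title != title2: {(2000, Alpha, Vega), (2000, Vega, Alpha), (2008, Alpha, Argo), (2008, Alpha, Nova), (2008, Argo, Alpha), (2008, Argo, Nova), (2008, Nova, Alpha), (2008, Nova, Argo)}
Projecting to title2, title: {(Alpha, Argo), (Alpha, Nova), (Alpha, Vega), (Argo, Alpha), (Argo, Nova), (Nova, Alpha), (Nova, Argo), (Vega, Alpha)}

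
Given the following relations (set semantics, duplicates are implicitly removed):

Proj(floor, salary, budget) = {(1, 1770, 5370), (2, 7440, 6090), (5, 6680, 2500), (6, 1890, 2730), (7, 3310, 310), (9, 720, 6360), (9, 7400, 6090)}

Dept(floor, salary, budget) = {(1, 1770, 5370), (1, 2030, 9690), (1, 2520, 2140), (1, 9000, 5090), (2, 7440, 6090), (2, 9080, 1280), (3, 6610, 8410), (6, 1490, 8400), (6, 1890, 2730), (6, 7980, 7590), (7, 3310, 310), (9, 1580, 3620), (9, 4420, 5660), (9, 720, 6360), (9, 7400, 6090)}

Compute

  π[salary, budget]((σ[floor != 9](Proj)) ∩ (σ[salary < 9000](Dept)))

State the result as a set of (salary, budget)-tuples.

{(1770, 5370), (1890, 2730), (3310, 310), (7440, 6090)}

Selection floor != 9: {(1, 1770, 5370), (2, 7440, 6090), (5, 6680, 2500), (6, 1890, 2730), (7, 3310, 310)}
Selection salary < 9000: {(1, 1770, 5370), (1, 2030, 9690), (1, 2520, 2140), (2, 7440, 6090), (3, 6610, 8410), (6, 1490, 8400), (6, 1890, 2730), (6, 7980, 7590), (7, 3310, 310), (9, 1580, 3620), (9, 4420, 5660), (9, 720, 6360), (9, 7400, 6090)}
Set intersection of the two operands is {(1, 1770, 5370), (2, 7440, 6090), (6, 1890, 2730), (7, 3310, 310)}.
π_{salary, budget} gives {(1770, 5370), (1890, 2730), (3310, 310), (7440, 6090)}.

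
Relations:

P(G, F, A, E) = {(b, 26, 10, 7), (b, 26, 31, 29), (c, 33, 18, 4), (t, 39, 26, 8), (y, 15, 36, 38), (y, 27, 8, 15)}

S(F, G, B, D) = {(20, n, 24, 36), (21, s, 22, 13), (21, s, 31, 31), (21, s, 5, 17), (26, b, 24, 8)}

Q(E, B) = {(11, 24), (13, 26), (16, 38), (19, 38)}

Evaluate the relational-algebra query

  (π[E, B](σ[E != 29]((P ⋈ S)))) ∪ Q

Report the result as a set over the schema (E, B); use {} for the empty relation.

Joining P and S on G, F yields {(b, 26, 10, 7, 24, 8), (b, 26, 31, 29, 24, 8)}.
Apply σ_{E != 29}; surviving tuples: {(b, 26, 10, 7, 24, 8)}
Projecting to E, B: {(7, 24)}
Taking the union: {(11, 24), (13, 26), (16, 38), (19, 38), (7, 24)}

{(11, 24), (13, 26), (16, 38), (19, 38), (7, 24)}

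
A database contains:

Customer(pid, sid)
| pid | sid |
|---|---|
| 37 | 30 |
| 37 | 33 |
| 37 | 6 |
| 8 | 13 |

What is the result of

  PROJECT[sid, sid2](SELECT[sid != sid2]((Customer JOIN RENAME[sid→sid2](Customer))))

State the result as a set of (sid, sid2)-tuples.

ρ[sid→sid2]: schema becomes (pid, sid2); tuples unchanged.
Joining Customer and RENAME[sid→sid2](Customer) on pid yields {(37, 30, 30), (37, 30, 33), (37, 30, 6), (37, 33, 30), (37, 33, 33), (37, 33, 6), (37, 6, 30), (37, 6, 33), (37, 6, 6), (8, 13, 13)}.
Filtering on sid != sid2 leaves {(37, 30, 33), (37, 30, 6), (37, 33, 30), (37, 33, 6), (37, 6, 30), (37, 6, 33)}.
Projecting to sid, sid2: {(30, 33), (30, 6), (33, 30), (33, 6), (6, 30), (6, 33)}

{(30, 33), (30, 6), (33, 30), (33, 6), (6, 30), (6, 33)}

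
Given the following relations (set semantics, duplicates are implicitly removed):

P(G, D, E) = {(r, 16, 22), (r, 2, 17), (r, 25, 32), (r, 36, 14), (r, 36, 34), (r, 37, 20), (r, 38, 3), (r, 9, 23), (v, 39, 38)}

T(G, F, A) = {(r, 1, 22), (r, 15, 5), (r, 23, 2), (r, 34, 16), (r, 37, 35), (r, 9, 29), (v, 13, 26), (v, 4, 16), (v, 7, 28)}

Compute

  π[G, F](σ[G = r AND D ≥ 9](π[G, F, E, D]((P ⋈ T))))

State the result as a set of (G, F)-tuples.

{(r, 1), (r, 15), (r, 23), (r, 34), (r, 37), (r, 9)}

Joining P and T on G yields {(r, 16, 22, 1, 22), (r, 16, 22, 15, 5), (r, 16, 22, 23, 2), (r, 16, 22, 34, 16), (r, 16, 22, 37, 35), (r, 16, 22, 9, 29), (r, 2, 17, 1, 22), (r, 2, 17, 15, 5), (r, 2, 17, 23, 2), (r, 2, 17, 34, 16), (r, 2, 17, 37, 35), (r, 2, 17, 9, 29), (r, 25, 32, 1, 22), (r, 25, 32, 15, 5), (r, 25, 32, 23, 2), (r, 25, 32, 34, 16), (r, 25, 32, 37, 35), (r, 25, 32, 9, 29), (r, 36, 14, 1, 22), (r, 36, 14, 15, 5), (r, 36, 14, 23, 2), (r, 36, 14, 34, 16), (r, 36, 14, 37, 35), (r, 36, 14, 9, 29), (r, 36, 34, 1, 22), (r, 36, 34, 15, 5), (r, 36, 34, 23, 2), (r, 36, 34, 34, 16), (r, 36, 34, 37, 35), (r, 36, 34, 9, 29), (r, 37, 20, 1, 22), (r, 37, 20, 15, 5), (r, 37, 20, 23, 2), (r, 37, 20, 34, 16), (r, 37, 20, 37, 35), (r, 37, 20, 9, 29), (r, 38, 3, 1, 22), (r, 38, 3, 15, 5), (r, 38, 3, 23, 2), (r, 38, 3, 34, 16), (r, 38, 3, 37, 35), (r, 38, 3, 9, 29), (r, 9, 23, 1, 22), (r, 9, 23, 15, 5), (r, 9, 23, 23, 2), (r, 9, 23, 34, 16), (r, 9, 23, 37, 35), (r, 9, 23, 9, 29), (v, 39, 38, 13, 26), (v, 39, 38, 4, 16), (v, 39, 38, 7, 28)}.
Keep only column(s) G, F, E, D: {(r, 1, 14, 36), (r, 1, 17, 2), (r, 1, 20, 37), (r, 1, 22, 16), (r, 1, 23, 9), (r, 1, 3, 38), (r, 1, 32, 25), (r, 1, 34, 36), (r, 15, 14, 36), (r, 15, 17, 2), (r, 15, 20, 37), (r, 15, 22, 16), (r, 15, 23, 9), (r, 15, 3, 38), (r, 15, 32, 25), (r, 15, 34, 36), (r, 23, 14, 36), (r, 23, 17, 2), (r, 23, 20, 37), (r, 23, 22, 16), (r, 23, 23, 9), (r, 23, 3, 38), (r, 23, 32, 25), (r, 23, 34, 36), (r, 34, 14, 36), (r, 34, 17, 2), (r, 34, 20, 37), (r, 34, 22, 16), (r, 34, 23, 9), (r, 34, 3, 38), (r, 34, 32, 25), (r, 34, 34, 36), (r, 37, 14, 36), (r, 37, 17, 2), (r, 37, 20, 37), (r, 37, 22, 16), (r, 37, 23, 9), (r, 37, 3, 38), (r, 37, 32, 25), (r, 37, 34, 36), (r, 9, 14, 36), (r, 9, 17, 2), (r, 9, 20, 37), (r, 9, 22, 16), (r, 9, 23, 9), (r, 9, 3, 38), (r, 9, 32, 25), (r, 9, 34, 36), (v, 13, 38, 39), (v, 4, 38, 39), (v, 7, 38, 39)}
Selection G = r AND D ≥ 9: {(r, 1, 14, 36), (r, 1, 20, 37), (r, 1, 22, 16), (r, 1, 23, 9), (r, 1, 3, 38), (r, 1, 32, 25), (r, 1, 34, 36), (r, 15, 14, 36), (r, 15, 20, 37), (r, 15, 22, 16), (r, 15, 23, 9), (r, 15, 3, 38), (r, 15, 32, 25), (r, 15, 34, 36), (r, 23, 14, 36), (r, 23, 20, 37), (r, 23, 22, 16), (r, 23, 23, 9), (r, 23, 3, 38), (r, 23, 32, 25), (r, 23, 34, 36), (r, 34, 14, 36), (r, 34, 20, 37), (r, 34, 22, 16), (r, 34, 23, 9), (r, 34, 3, 38), (r, 34, 32, 25), (r, 34, 34, 36), (r, 37, 14, 36), (r, 37, 20, 37), (r, 37, 22, 16), (r, 37, 23, 9), (r, 37, 3, 38), (r, 37, 32, 25), (r, 37, 34, 36), (r, 9, 14, 36), (r, 9, 20, 37), (r, 9, 22, 16), (r, 9, 23, 9), (r, 9, 3, 38), (r, 9, 32, 25), (r, 9, 34, 36)}
Keep only column(s) G, F (36 duplicate(s) eliminated): {(r, 1), (r, 15), (r, 23), (r, 34), (r, 37), (r, 9)}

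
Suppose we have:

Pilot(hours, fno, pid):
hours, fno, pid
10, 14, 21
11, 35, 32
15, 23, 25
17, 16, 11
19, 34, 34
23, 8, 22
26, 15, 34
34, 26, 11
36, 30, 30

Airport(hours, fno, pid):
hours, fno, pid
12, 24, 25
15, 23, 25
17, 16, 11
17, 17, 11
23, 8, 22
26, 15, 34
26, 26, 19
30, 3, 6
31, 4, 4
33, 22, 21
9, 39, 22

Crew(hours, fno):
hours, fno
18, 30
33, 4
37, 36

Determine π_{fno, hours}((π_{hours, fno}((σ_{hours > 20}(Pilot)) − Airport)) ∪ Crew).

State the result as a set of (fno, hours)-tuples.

Selection hours > 20: {(23, 8, 22), (26, 15, 34), (34, 26, 11), (36, 30, 30)}
Taking the difference: {(34, 26, 11), (36, 30, 30)}
Keep only column(s) hours, fno: {(34, 26), (36, 30)}
Taking the union: {(18, 30), (33, 4), (34, 26), (36, 30), (37, 36)}
Keep only column(s) fno, hours: {(26, 34), (30, 18), (30, 36), (36, 37), (4, 33)}

{(26, 34), (30, 18), (30, 36), (36, 37), (4, 33)}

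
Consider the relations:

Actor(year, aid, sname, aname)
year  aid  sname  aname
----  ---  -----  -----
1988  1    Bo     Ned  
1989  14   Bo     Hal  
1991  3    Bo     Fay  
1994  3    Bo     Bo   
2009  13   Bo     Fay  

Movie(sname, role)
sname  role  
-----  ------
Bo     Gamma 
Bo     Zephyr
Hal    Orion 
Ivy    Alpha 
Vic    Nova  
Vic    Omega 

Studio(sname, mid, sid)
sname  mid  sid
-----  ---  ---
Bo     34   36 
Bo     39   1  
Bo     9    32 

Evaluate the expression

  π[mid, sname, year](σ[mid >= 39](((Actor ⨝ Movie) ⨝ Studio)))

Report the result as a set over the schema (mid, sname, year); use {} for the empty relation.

{(39, Bo, 1988), (39, Bo, 1989), (39, Bo, 1991), (39, Bo, 1994), (39, Bo, 2009)}

Actor ⋈ Movie (natural join on sname): {(1988, 1, Bo, Ned, Gamma), (1988, 1, Bo, Ned, Zephyr), (1989, 14, Bo, Hal, Gamma), (1989, 14, Bo, Hal, Zephyr), (1991, 3, Bo, Fay, Gamma), (1991, 3, Bo, Fay, Zephyr), (1994, 3, Bo, Bo, Gamma), (1994, 3, Bo, Bo, Zephyr), (2009, 13, Bo, Fay, Gamma), (2009, 13, Bo, Fay, Zephyr)}
(Actor ⨝ Movie) ⋈ Studio (natural join on sname): {(1988, 1, Bo, Ned, Gamma, 34, 36), (1988, 1, Bo, Ned, Gamma, 39, 1), (1988, 1, Bo, Ned, Gamma, 9, 32), (1988, 1, Bo, Ned, Zephyr, 34, 36), (1988, 1, Bo, Ned, Zephyr, 39, 1), (1988, 1, Bo, Ned, Zephyr, 9, 32), (1989, 14, Bo, Hal, Gamma, 34, 36), (1989, 14, Bo, Hal, Gamma, 39, 1), (1989, 14, Bo, Hal, Gamma, 9, 32), (1989, 14, Bo, Hal, Zephyr, 34, 36), (1989, 14, Bo, Hal, Zephyr, 39, 1), (1989, 14, Bo, Hal, Zephyr, 9, 32), (1991, 3, Bo, Fay, Gamma, 34, 36), (1991, 3, Bo, Fay, Gamma, 39, 1), (1991, 3, Bo, Fay, Gamma, 9, 32), (1991, 3, Bo, Fay, Zephyr, 34, 36), (1991, 3, Bo, Fay, Zephyr, 39, 1), (1991, 3, Bo, Fay, Zephyr, 9, 32), (1994, 3, Bo, Bo, Gamma, 34, 36), (1994, 3, Bo, Bo, Gamma, 39, 1), (1994, 3, Bo, Bo, Gamma, 9, 32), (1994, 3, Bo, Bo, Zephyr, 34, 36), (1994, 3, Bo, Bo, Zephyr, 39, 1), (1994, 3, Bo, Bo, Zephyr, 9, 32), (2009, 13, Bo, Fay, Gamma, 34, 36), (2009, 13, Bo, Fay, Gamma, 39, 1), (2009, 13, Bo, Fay, Gamma, 9, 32), (2009, 13, Bo, Fay, Zephyr, 34, 36), (2009, 13, Bo, Fay, Zephyr, 39, 1), (2009, 13, Bo, Fay, Zephyr, 9, 32)}
Apply σ_{mid >= 39}; surviving tuples: {(1988, 1, Bo, Ned, Gamma, 39, 1), (1988, 1, Bo, Ned, Zephyr, 39, 1), (1989, 14, Bo, Hal, Gamma, 39, 1), (1989, 14, Bo, Hal, Zephyr, 39, 1), (1991, 3, Bo, Fay, Gamma, 39, 1), (1991, 3, Bo, Fay, Zephyr, 39, 1), (1994, 3, Bo, Bo, Gamma, 39, 1), (1994, 3, Bo, Bo, Zephyr, 39, 1), (2009, 13, Bo, Fay, Gamma, 39, 1), (2009, 13, Bo, Fay, Zephyr, 39, 1)}
Keep only column(s) mid, sname, year (5 duplicate(s) eliminated): {(39, Bo, 1988), (39, Bo, 1989), (39, Bo, 1991), (39, Bo, 1994), (39, Bo, 2009)}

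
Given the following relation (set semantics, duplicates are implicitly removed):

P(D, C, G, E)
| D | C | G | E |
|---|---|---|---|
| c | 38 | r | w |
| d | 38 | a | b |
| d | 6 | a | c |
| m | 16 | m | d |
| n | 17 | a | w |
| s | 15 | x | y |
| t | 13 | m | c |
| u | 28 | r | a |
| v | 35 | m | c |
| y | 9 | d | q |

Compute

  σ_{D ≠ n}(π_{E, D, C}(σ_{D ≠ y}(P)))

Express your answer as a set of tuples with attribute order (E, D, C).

{(a, u, 28), (b, d, 38), (c, d, 6), (c, t, 13), (c, v, 35), (d, m, 16), (w, c, 38), (y, s, 15)}

Filtering on D ≠ y leaves {(c, 38, r, w), (d, 38, a, b), (d, 6, a, c), (m, 16, m, d), (n, 17, a, w), (s, 15, x, y), (t, 13, m, c), (u, 28, r, a), (v, 35, m, c)}.
Keep only column(s) E, D, C: {(a, u, 28), (b, d, 38), (c, d, 6), (c, t, 13), (c, v, 35), (d, m, 16), (w, c, 38), (w, n, 17), (y, s, 15)}
Filtering on D ≠ n leaves {(a, u, 28), (b, d, 38), (c, d, 6), (c, t, 13), (c, v, 35), (d, m, 16), (w, c, 38), (y, s, 15)}.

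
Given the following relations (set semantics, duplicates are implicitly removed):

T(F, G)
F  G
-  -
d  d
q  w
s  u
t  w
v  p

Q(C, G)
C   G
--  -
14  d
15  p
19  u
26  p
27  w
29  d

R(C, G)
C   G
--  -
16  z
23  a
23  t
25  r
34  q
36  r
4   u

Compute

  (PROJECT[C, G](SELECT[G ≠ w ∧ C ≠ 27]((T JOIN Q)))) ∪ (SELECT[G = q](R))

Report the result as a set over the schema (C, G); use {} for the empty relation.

Joining T and Q on G yields {(d, d, 14), (d, d, 29), (q, w, 27), (s, u, 19), (t, w, 27), (v, p, 15), (v, p, 26)}.
Filtering on G ≠ w ∧ C ≠ 27 leaves {(d, d, 14), (d, d, 29), (s, u, 19), (v, p, 15), (v, p, 26)}.
Keep only column(s) C, G: {(14, d), (15, p), (19, u), (26, p), (29, d)}
Filtering on G = q leaves {(34, q)}.
Union: {(14, d), (15, p), (19, u), (26, p), (29, d)} with {(34, q)} → {(14, d), (15, p), (19, u), (26, p), (29, d), (34, q)}

{(14, d), (15, p), (19, u), (26, p), (29, d), (34, q)}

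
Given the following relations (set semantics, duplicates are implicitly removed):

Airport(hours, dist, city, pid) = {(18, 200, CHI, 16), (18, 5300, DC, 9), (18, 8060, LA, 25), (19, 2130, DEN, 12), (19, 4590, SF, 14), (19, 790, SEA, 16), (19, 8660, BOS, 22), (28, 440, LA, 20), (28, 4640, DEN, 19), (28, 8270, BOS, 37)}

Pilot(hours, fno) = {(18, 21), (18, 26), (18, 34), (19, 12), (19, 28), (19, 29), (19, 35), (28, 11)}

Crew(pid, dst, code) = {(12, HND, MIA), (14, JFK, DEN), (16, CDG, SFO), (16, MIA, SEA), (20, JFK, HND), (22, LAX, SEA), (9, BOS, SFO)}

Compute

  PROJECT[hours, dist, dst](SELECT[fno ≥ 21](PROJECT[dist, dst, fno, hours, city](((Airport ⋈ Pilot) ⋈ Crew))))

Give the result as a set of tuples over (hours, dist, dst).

Airport ⋈ Pilot (natural join on hours): {(18, 200, CHI, 16, 21), (18, 200, CHI, 16, 26), (18, 200, CHI, 16, 34), (18, 5300, DC, 9, 21), (18, 5300, DC, 9, 26), (18, 5300, DC, 9, 34), (18, 8060, LA, 25, 21), (18, 8060, LA, 25, 26), (18, 8060, LA, 25, 34), (19, 2130, DEN, 12, 12), (19, 2130, DEN, 12, 28), (19, 2130, DEN, 12, 29), (19, 2130, DEN, 12, 35), (19, 4590, SF, 14, 12), (19, 4590, SF, 14, 28), (19, 4590, SF, 14, 29), (19, 4590, SF, 14, 35), (19, 790, SEA, 16, 12), (19, 790, SEA, 16, 28), (19, 790, SEA, 16, 29), (19, 790, SEA, 16, 35), (19, 8660, BOS, 22, 12), (19, 8660, BOS, 22, 28), (19, 8660, BOS, 22, 29), (19, 8660, BOS, 22, 35), (28, 440, LA, 20, 11), (28, 4640, DEN, 19, 11), (28, 8270, BOS, 37, 11)}
(Airport ⋈ Pilot) ⋈ Crew (natural join on pid): {(18, 200, CHI, 16, 21, CDG, SFO), (18, 200, CHI, 16, 21, MIA, SEA), (18, 200, CHI, 16, 26, CDG, SFO), (18, 200, CHI, 16, 26, MIA, SEA), (18, 200, CHI, 16, 34, CDG, SFO), (18, 200, CHI, 16, 34, MIA, SEA), (18, 5300, DC, 9, 21, BOS, SFO), (18, 5300, DC, 9, 26, BOS, SFO), (18, 5300, DC, 9, 34, BOS, SFO), (19, 2130, DEN, 12, 12, HND, MIA), (19, 2130, DEN, 12, 28, HND, MIA), (19, 2130, DEN, 12, 29, HND, MIA), (19, 2130, DEN, 12, 35, HND, MIA), (19, 4590, SF, 14, 12, JFK, DEN), (19, 4590, SF, 14, 28, JFK, DEN), (19, 4590, SF, 14, 29, JFK, DEN), (19, 4590, SF, 14, 35, JFK, DEN), (19, 790, SEA, 16, 12, CDG, SFO), (19, 790, SEA, 16, 12, MIA, SEA), (19, 790, SEA, 16, 28, CDG, SFO), (19, 790, SEA, 16, 28, MIA, SEA), (19, 790, SEA, 16, 29, CDG, SFO), (19, 790, SEA, 16, 29, MIA, SEA), (19, 790, SEA, 16, 35, CDG, SFO), (19, 790, SEA, 16, 35, MIA, SEA), (19, 8660, BOS, 22, 12, LAX, SEA), (19, 8660, BOS, 22, 28, LAX, SEA), (19, 8660, BOS, 22, 29, LAX, SEA), (19, 8660, BOS, 22, 35, LAX, SEA), (28, 440, LA, 20, 11, JFK, HND)}
Projecting to dist, dst, fno, hours, city: {(200, CDG, 21, 18, CHI), (200, CDG, 26, 18, CHI), (200, CDG, 34, 18, CHI), (200, MIA, 21, 18, CHI), (200, MIA, 26, 18, CHI), (200, MIA, 34, 18, CHI), (2130, HND, 12, 19, DEN), (2130, HND, 28, 19, DEN), (2130, HND, 29, 19, DEN), (2130, HND, 35, 19, DEN), (440, JFK, 11, 28, LA), (4590, JFK, 12, 19, SF), (4590, JFK, 28, 19, SF), (4590, JFK, 29, 19, SF), (4590, JFK, 35, 19, SF), (5300, BOS, 21, 18, DC), (5300, BOS, 26, 18, DC), (5300, BOS, 34, 18, DC), (790, CDG, 12, 19, SEA), (790, CDG, 28, 19, SEA), (790, CDG, 29, 19, SEA), (790, CDG, 35, 19, SEA), (790, MIA, 12, 19, SEA), (790, MIA, 28, 19, SEA), (790, MIA, 29, 19, SEA), (790, MIA, 35, 19, SEA), (8660, LAX, 12, 19, BOS), (8660, LAX, 28, 19, BOS), (8660, LAX, 29, 19, BOS), (8660, LAX, 35, 19, BOS)}
Filtering on fno ≥ 21 leaves {(200, CDG, 21, 18, CHI), (200, CDG, 26, 18, CHI), (200, CDG, 34, 18, CHI), (200, MIA, 21, 18, CHI), (200, MIA, 26, 18, CHI), (200, MIA, 34, 18, CHI), (2130, HND, 28, 19, DEN), (2130, HND, 29, 19, DEN), (2130, HND, 35, 19, DEN), (4590, JFK, 28, 19, SF), (4590, JFK, 29, 19, SF), (4590, JFK, 35, 19, SF), (5300, BOS, 21, 18, DC), (5300, BOS, 26, 18, DC), (5300, BOS, 34, 18, DC), (790, CDG, 28, 19, SEA), (790, CDG, 29, 19, SEA), (790, CDG, 35, 19, SEA), (790, MIA, 28, 19, SEA), (790, MIA, 29, 19, SEA), (790, MIA, 35, 19, SEA), (8660, LAX, 28, 19, BOS), (8660, LAX, 29, 19, BOS), (8660, LAX, 35, 19, BOS)}.
Projecting to hours, dist, dst (16 duplicate(s) eliminated): {(18, 200, CDG), (18, 200, MIA), (18, 5300, BOS), (19, 2130, HND), (19, 4590, JFK), (19, 790, CDG), (19, 790, MIA), (19, 8660, LAX)}

{(18, 200, CDG), (18, 200, MIA), (18, 5300, BOS), (19, 2130, HND), (19, 4590, JFK), (19, 790, CDG), (19, 790, MIA), (19, 8660, LAX)}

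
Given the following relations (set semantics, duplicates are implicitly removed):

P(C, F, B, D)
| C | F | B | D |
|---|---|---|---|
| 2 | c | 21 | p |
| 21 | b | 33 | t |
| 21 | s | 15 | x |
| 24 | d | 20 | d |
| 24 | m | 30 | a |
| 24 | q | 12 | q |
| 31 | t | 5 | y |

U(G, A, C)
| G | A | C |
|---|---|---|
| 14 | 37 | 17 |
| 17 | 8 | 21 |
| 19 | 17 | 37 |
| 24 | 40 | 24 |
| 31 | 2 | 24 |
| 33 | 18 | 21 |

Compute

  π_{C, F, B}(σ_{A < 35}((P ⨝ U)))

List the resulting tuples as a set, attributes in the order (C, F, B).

Joining P and U on C yields {(21, b, 33, t, 17, 8), (21, b, 33, t, 33, 18), (21, s, 15, x, 17, 8), (21, s, 15, x, 33, 18), (24, d, 20, d, 24, 40), (24, d, 20, d, 31, 2), (24, m, 30, a, 24, 40), (24, m, 30, a, 31, 2), (24, q, 12, q, 24, 40), (24, q, 12, q, 31, 2)}.
Apply σ_{A < 35}; surviving tuples: {(21, b, 33, t, 17, 8), (21, b, 33, t, 33, 18), (21, s, 15, x, 17, 8), (21, s, 15, x, 33, 18), (24, d, 20, d, 31, 2), (24, m, 30, a, 31, 2), (24, q, 12, q, 31, 2)}
π_{C, F, B} gives {(21, b, 33), (21, s, 15), (24, d, 20), (24, m, 30), (24, q, 12)} (2 duplicate(s) eliminated).

{(21, b, 33), (21, s, 15), (24, d, 20), (24, m, 30), (24, q, 12)}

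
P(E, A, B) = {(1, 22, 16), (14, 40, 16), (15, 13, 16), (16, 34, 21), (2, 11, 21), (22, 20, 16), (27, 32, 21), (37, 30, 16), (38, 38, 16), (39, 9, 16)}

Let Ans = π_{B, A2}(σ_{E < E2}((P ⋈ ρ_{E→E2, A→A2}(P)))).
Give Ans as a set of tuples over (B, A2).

ρ[E→E2, A→A2]: schema becomes (E2, A2, B); tuples unchanged.
Joining P and ρ_{E→E2, A→A2}(P) on B yields {(1, 22, 16, 1, 22), (1, 22, 16, 14, 40), (1, 22, 16, 15, 13), (1, 22, 16, 22, 20), (1, 22, 16, 37, 30), (1, 22, 16, 38, 38), (1, 22, 16, 39, 9), (14, 40, 16, 1, 22), (14, 40, 16, 14, 40), (14, 40, 16, 15, 13), (14, 40, 16, 22, 20), (14, 40, 16, 37, 30), (14, 40, 16, 38, 38), (14, 40, 16, 39, 9), (15, 13, 16, 1, 22), (15, 13, 16, 14, 40), (15, 13, 16, 15, 13), (15, 13, 16, 22, 20), (15, 13, 16, 37, 30), (15, 13, 16, 38, 38), (15, 13, 16, 39, 9), (16, 34, 21, 16, 34), (16, 34, 21, 2, 11), (16, 34, 21, 27, 32), (2, 11, 21, 16, 34), (2, 11, 21, 2, 11), (2, 11, 21, 27, 32), (22, 20, 16, 1, 22), (22, 20, 16, 14, 40), (22, 20, 16, 15, 13), (22, 20, 16, 22, 20), (22, 20, 16, 37, 30), (22, 20, 16, 38, 38), (22, 20, 16, 39, 9), (27, 32, 21, 16, 34), (27, 32, 21, 2, 11), (27, 32, 21, 27, 32), (37, 30, 16, 1, 22), (37, 30, 16, 14, 40), (37, 30, 16, 15, 13), (37, 30, 16, 22, 20), (37, 30, 16, 37, 30), (37, 30, 16, 38, 38), (37, 30, 16, 39, 9), (38, 38, 16, 1, 22), (38, 38, 16, 14, 40), (38, 38, 16, 15, 13), (38, 38, 16, 22, 20), (38, 38, 16, 37, 30), (38, 38, 16, 38, 38), (38, 38, 16, 39, 9), (39, 9, 16, 1, 22), (39, 9, 16, 14, 40), (39, 9, 16, 15, 13), (39, 9, 16, 22, 20), (39, 9, 16, 37, 30), (39, 9, 16, 38, 38), (39, 9, 16, 39, 9)}.
σ[E < E2]: keep tuples satisfying E < E2 → {(1, 22, 16, 14, 40), (1, 22, 16, 15, 13), (1, 22, 16, 22, 20), (1, 22, 16, 37, 30), (1, 22, 16, 38, 38), (1, 22, 16, 39, 9), (14, 40, 16, 15, 13), (14, 40, 16, 22, 20), (14, 40, 16, 37, 30), (14, 40, 16, 38, 38), (14, 40, 16, 39, 9), (15, 13, 16, 22, 20), (15, 13, 16, 37, 30), (15, 13, 16, 38, 38), (15, 13, 16, 39, 9), (16, 34, 21, 27, 32), (2, 11, 21, 16, 34), (2, 11, 21, 27, 32), (22, 20, 16, 37, 30), (22, 20, 16, 38, 38), (22, 20, 16, 39, 9), (37, 30, 16, 38, 38), (37, 30, 16, 39, 9), (38, 38, 16, 39, 9)}
π[B, A2]: project onto (B, A2) (16 duplicate(s) eliminated) → {(16, 13), (16, 20), (16, 30), (16, 38), (16, 40), (16, 9), (21, 32), (21, 34)}

{(16, 13), (16, 20), (16, 30), (16, 38), (16, 40), (16, 9), (21, 32), (21, 34)}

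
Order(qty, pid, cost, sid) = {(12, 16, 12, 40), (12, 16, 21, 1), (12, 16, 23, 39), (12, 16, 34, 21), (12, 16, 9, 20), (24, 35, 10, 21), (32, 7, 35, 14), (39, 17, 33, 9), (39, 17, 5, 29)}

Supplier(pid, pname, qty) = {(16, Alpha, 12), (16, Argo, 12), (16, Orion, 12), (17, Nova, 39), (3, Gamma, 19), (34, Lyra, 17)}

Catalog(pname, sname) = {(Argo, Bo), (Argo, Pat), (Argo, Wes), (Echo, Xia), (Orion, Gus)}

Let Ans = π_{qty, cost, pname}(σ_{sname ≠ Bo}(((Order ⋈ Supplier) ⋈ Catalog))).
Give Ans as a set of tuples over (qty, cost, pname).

{(12, 12, Argo), (12, 12, Orion), (12, 21, Argo), (12, 21, Orion), (12, 23, Argo), (12, 23, Orion), (12, 34, Argo), (12, 34, Orion), (12, 9, Argo), (12, 9, Orion)}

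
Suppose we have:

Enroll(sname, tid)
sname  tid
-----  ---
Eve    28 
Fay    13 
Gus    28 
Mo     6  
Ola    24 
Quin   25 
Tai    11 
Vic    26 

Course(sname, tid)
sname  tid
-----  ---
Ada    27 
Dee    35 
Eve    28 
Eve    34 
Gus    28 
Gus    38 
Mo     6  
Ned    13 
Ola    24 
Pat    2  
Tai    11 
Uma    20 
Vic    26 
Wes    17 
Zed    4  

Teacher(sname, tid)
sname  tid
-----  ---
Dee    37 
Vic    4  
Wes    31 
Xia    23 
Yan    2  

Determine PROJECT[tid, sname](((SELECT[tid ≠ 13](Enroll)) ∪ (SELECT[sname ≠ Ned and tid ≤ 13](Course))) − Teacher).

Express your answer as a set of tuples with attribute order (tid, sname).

{(11, Tai), (2, Pat), (24, Ola), (25, Quin), (26, Vic), (28, Eve), (28, Gus), (4, Zed), (6, Mo)}

Filtering on tid ≠ 13 leaves {(Eve, 28), (Gus, 28), (Mo, 6), (Ola, 24), (Quin, 25), (Tai, 11), (Vic, 26)}.
Filtering on sname ≠ Ned and tid ≤ 13 leaves {(Mo, 6), (Pat, 2), (Tai, 11), (Zed, 4)}.
Set union of the two operands is {(Eve, 28), (Gus, 28), (Mo, 6), (Ola, 24), (Pat, 2), (Quin, 25), (Tai, 11), (Vic, 26), (Zed, 4)}.
Set difference of the two operands is {(Eve, 28), (Gus, 28), (Mo, 6), (Ola, 24), (Pat, 2), (Quin, 25), (Tai, 11), (Vic, 26), (Zed, 4)}.
π[tid, sname]: project onto (tid, sname) → {(11, Tai), (2, Pat), (24, Ola), (25, Quin), (26, Vic), (28, Eve), (28, Gus), (4, Zed), (6, Mo)}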